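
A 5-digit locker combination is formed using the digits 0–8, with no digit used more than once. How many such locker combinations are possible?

Choose and order 5 of the 9 symbols: the first digit has 9 options, the next 8, and so on down to 5.
That product is 9 × 8 × 7 × 6 × 5 = 15120.

15120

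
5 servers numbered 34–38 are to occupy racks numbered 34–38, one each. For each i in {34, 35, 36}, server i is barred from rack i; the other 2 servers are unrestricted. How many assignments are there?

Let Aᵢ (for i ∈ {34, 35, 36}) be the placements that put server i in its forbidden rack. Any j of these fix j positions, leaving (5−j)! ways to fill the rest, and there are C(3,j) ways to pick which j.
By inclusion–exclusion, the number of valid placements is Σ_{j=0}^{3} (−1)^j C(3,j)·(5−j)!.
Computing: 120 − 72 + 18 − 2 = 64.

64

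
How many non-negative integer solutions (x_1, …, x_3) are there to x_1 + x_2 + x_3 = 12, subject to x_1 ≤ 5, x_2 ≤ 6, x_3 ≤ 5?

15

Without the upper bounds there are C(14,2) = 91 ways to split 12 among 3 variables.
Subtract solutions that violate a single cap (substitute x_i' = x_i − (cap_i+1)): x_1 ≥ 6 gives C(8,2) = 28; x_2 ≥ 7 gives C(7,2) = 21; x_3 ≥ 6 gives C(8,2) = 28. Together 77.
Add back pairs where two caps are both exceeded: 0 + 1 + 0 = 1.
By inclusion–exclusion the count is 91 − 77 + 1 = 15.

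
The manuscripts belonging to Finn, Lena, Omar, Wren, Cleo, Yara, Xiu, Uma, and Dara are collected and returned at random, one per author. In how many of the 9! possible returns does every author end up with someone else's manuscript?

133496

Let Aᵢ be the assignments in which author i gets their own manuscript. We want the size of the complement of A₁∪…∪A_9.
By inclusion–exclusion this is Σ_{j=0}^{9} (−1)^j C(9,j)·(9−j)!.
Computing: 362880 − 362880 + 181440 − 60480 + 15120 − 3024 + 504 − 72 + 9 − 1 = 133496.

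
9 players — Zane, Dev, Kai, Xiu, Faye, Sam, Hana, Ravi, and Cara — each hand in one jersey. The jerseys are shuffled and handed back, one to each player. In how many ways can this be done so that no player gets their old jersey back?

133496

Let Aᵢ be the assignments in which player i gets their old jersey. We want the size of the complement of A₁∪…∪A_9.
By inclusion–exclusion this is Σ_{j=0}^{9} (−1)^j C(9,j)·(9−j)!.
Computing: 362880 − 362880 + 181440 − 60480 + 15120 − 3024 + 504 − 72 + 9 − 1 = 133496.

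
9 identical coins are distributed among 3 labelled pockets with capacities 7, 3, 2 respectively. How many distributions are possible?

9

Without the upper bounds there are C(11,2) = 55 ways to split 9 among 3 pockets.
Subtract solutions that violate a single cap (substitute x_i' = x_i − (cap_i+1)): x_1 ≥ 8 gives C(3,2) = 3; x_2 ≥ 4 gives C(7,2) = 21; x_3 ≥ 3 gives C(8,2) = 28. Together 52.
Add back pairs where two caps are both exceeded: 0 + 0 + 6 = 6.
By inclusion–exclusion the count is 55 − 52 + 6 = 9.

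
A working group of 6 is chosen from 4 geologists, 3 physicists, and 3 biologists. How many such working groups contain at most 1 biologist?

Split by how many biologists are chosen (0 through 1).
Sum: C(3,0)·C(7,6) + C(3,1)·C(7,5) = 7 + 63 = 70.

70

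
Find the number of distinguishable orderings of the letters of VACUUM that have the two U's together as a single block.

120

Treat the 2 copies of U as a single block. The multiset to arrange is then {UU, A, C, M, V}, 5 items in all.
All 5 items are distinct, so there are (5)! = 120 arrangements.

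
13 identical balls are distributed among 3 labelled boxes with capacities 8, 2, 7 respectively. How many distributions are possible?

Without the upper bounds there are C(15,2) = 105 ways to split 13 among 3 boxes.
Subtract solutions that violate a single cap (substitute x_i' = x_i − (cap_i+1)): x_1 ≥ 9 gives C(6,2) = 15; x_2 ≥ 3 gives C(12,2) = 66; x_3 ≥ 8 gives C(7,2) = 21. Together 102.
Add back pairs where two caps are both exceeded: 3 + 0 + 6 = 9.
By inclusion–exclusion the count is 105 − 102 + 9 = 12.

12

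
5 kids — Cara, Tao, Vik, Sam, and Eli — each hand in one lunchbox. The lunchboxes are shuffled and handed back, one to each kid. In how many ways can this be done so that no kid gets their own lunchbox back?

This is the derangement count D_5: permutations of 5 items with no fixed point.
By inclusion–exclusion this is Σ_{j=0}^{5} (−1)^j C(5,j)·(5−j)!.
Computing: 120 − 120 + 60 − 20 + 5 − 1 = 44.

44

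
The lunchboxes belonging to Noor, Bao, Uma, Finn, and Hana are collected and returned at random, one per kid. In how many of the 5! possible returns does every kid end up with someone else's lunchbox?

44

Count assignments avoiding every fixed point. For any j of the 5 kids fixed to their own lunchbox, the other 5−j can be arranged in (5−j)! ways.
By inclusion–exclusion this is Σ_{j=0}^{5} (−1)^j C(5,j)·(5−j)!.
Computing: 120 − 120 + 60 − 20 + 5 − 1 = 44.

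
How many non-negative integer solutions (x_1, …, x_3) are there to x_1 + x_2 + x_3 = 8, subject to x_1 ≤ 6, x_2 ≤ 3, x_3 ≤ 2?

9

Without the upper bounds there are C(10,2) = 45 ways to split 8 among 3 variables.
Subtract solutions that violate a single cap (substitute x_i' = x_i − (cap_i+1)): x_1 ≥ 7 gives C(3,2) = 3; x_2 ≥ 4 gives C(6,2) = 15; x_3 ≥ 3 gives C(7,2) = 21. Together 39.
Add back pairs where two caps are both exceeded: 0 + 0 + 3 = 3.
By inclusion–exclusion the count is 45 − 39 + 3 = 9.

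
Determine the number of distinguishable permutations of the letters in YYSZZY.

60

The 6 letters of YYSZZY have repeats: Y appearing 3 times and Z appearing twice.
The number of distinct arrangements is 6!/(3!·2!) = 720/12 = 60.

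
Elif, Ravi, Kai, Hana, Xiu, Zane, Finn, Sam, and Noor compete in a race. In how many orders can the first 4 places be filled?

3024

This is an ordered selection of 4 from 9: P(9,4).
That gives 9 × 8 × 7 × 6 = 3024.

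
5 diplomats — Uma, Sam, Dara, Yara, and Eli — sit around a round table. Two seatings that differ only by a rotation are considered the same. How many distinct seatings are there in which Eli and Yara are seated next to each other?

12

Treat {Eli, Yara} as one unit (2 internal orders) and seat the resulting 4 units around the table: (3)! circular arrangements.
So 2 × (3)! = 2 × 6 = 12.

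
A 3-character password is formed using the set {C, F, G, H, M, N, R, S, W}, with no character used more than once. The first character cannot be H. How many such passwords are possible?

The first character has 9−1 = 8 choices (anything except H).
The remaining 2 characters are filled from the other 8 symbols without repetition: 8 × 7 = 56.
Total: 8 × 56 = 448.

448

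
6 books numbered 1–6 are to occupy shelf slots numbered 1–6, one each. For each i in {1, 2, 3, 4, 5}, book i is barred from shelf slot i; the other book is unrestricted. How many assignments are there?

Let Aᵢ (for 1 ≤ i ≤ 5) be the placements that put book i in its forbidden shelf slot. Any j of these fix j positions, leaving (6−j)! ways to fill the rest, and there are C(5,j) ways to pick which j.
By inclusion–exclusion, the number of valid placements is Σ_{j=0}^{5} (−1)^j C(5,j)·(6−j)!.
Computing: 720 − 600 + 240 − 60 + 10 − 1 = 309.

309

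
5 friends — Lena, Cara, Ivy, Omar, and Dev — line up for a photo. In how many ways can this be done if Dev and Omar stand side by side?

Glue Dev and Omar into one block (2 internal orders), leaving 4 units to arrange in a row.
That gives 2 × 4! = 2 × 24 = 48.

48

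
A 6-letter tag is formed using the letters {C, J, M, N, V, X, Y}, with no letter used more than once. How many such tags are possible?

5040

This is a permutation of 6 out of 7: P(7,6) = 7!/1!.
That product is 7 × 6 × 5 × 4 × 3 × 2 = 5040.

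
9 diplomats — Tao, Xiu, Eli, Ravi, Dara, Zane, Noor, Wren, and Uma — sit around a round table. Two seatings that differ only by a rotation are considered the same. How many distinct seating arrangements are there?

40320

Seat Tao anywhere (absorbing the rotational symmetry), then permute the other 8: (8)! = 40320.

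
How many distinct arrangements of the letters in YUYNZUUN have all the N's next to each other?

Treat the 2 copies of N as a single block. The multiset to arrange is then {NN, U, U, U, Y, Y, Z}, 7 items in all.
That gives (7)!/(3!·2!) = 420 arrangements.

420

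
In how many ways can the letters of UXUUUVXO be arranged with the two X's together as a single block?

210

Treat the 2 copies of X as a single block. The multiset to arrange is then {XX, O, U, U, U, U, V}, 7 items in all.
That gives (7)!/(4!) = 210 arrangements.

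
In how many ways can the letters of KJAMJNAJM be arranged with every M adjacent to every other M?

3360

Treat the 2 copies of M as a single block. The multiset to arrange is then {MM, A, A, J, J, J, K, N}, 8 items in all.
That gives (8)!/(3!·2!) = 3360 arrangements.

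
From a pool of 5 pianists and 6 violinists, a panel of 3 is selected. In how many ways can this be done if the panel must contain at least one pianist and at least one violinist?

With no constraint there are C(11,3) = 165 possible selections.
Subtract selections that omit an entire group: no pianists → C(6,3) = 20; no violinists → C(5,3) = 10.
Both groups omitted at once is impossible, so 165 − 30 = 135.

135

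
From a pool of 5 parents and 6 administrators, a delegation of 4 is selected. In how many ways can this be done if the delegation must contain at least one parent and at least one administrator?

Unrestricted: C(11,4) = 330 ways to pick any 4 of the 11.
Selections missing a whole group: no parents → C(6,4) = 15; no administrators → C(5,4) = 5.
Both groups omitted at once is impossible, so 330 − 20 = 310.

310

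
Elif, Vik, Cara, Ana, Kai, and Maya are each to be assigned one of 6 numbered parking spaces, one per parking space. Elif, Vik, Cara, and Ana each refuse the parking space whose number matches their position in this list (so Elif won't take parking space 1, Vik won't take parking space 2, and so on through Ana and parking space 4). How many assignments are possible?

362

Let Aᵢ (for 1 ≤ i ≤ 4) be the placements that put person i in their forbidden parking space. Any j of these fix j positions, leaving (6−j)! ways to fill the rest, and there are C(4,j) ways to pick which j.
By inclusion–exclusion, the number of valid placements is Σ_{j=0}^{4} (−1)^j C(4,j)·(6−j)!.
Computing: 720 − 480 + 144 − 24 + 2 = 362.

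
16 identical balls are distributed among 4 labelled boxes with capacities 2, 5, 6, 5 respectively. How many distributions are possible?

10

By stars and bars, unrestricted non-negative solutions to x_1+…+x_4 = 16 number C(16+3,3) = 969.
Subtract solutions that violate a single cap (substitute x_i' = x_i − (cap_i+1)): x_1 ≥ 3 gives C(16,3) = 560; x_2 ≥ 6 gives C(13,3) = 286; x_3 ≥ 7 gives C(12,3) = 220; x_4 ≥ 6 gives C(13,3) = 286. Together 1352.
Add back pairs where two caps are both exceeded: 120 + 84 + 120 + 20 + 35 + 20 = 399.
Subtract triples: 1 + 4 + 1 + 0 = 6.
By inclusion–exclusion the count is 969 − 1352 + 399 − 6 = 10.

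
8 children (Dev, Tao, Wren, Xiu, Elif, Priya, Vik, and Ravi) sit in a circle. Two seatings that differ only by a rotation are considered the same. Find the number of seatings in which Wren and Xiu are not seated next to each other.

3600

Without the restriction there are (7)! = 5040 seatings.
Seatings with Wren beside Xiu: treat them as a block with 2 internal orders, giving 2 × (6)! = 1440.
Subtracting, 5040 − 1440 = 3600.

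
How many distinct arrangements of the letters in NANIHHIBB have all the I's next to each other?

Treat the 2 copies of I as a single block. The multiset to arrange is then {II, A, B, B, H, H, N, N}, 8 items in all.
That gives (8)!/(2!·2!·2!) = 5040 arrangements.

5040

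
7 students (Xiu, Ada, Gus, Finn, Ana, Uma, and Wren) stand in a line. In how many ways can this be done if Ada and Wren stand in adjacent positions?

1440

Treat {Ada, Wren} as a single unit. There are 6 units to order, and the pair itself can be ordered 2 ways.
So the count is 2·(6)! = 1440.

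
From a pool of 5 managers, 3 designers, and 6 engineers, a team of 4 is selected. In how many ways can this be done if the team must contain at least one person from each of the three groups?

Total 4-person selections from all 14: C(14,4) = 1001.
Subtract selections that omit an entire group: no managers → C(9,4) = 126; no designers → C(11,4) = 330; no engineers → C(8,4) = 70.
Add back selections omitting two groups (i.e. drawn from a single group): C(5,4) + C(3,4) + C(6,4) = 20.
By inclusion–exclusion: 1001 − 526 + 20 = 495.

495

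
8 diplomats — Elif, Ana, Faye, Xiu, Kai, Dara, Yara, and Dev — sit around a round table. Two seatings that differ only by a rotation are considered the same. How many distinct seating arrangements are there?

Seat Elif anywhere (absorbing the rotational symmetry), then permute the other 7: (7)! = 5040.

5040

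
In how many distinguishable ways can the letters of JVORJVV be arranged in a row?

420

Letter multiplicities in JVORJVV: J×2, O×1, R×1, V×3.
The number of distinct arrangements is 7!/(3!·2!) = 5040/12 = 420.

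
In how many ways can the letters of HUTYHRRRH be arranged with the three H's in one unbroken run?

Treat the 3 copies of H as a single block. The multiset to arrange is then {HHH, R, R, R, T, U, Y}, 7 items in all.
That gives (7)!/(3!) = 840 arrangements.

840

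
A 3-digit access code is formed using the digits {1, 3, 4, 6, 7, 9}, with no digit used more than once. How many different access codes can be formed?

120

Choose and order 3 of the 6 symbols: the first digit has 6 options, the next 5, then 4.
That product is 6 × 5 × 4 = 120.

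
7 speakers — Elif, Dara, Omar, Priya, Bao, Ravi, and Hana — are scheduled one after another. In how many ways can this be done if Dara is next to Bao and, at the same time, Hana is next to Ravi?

480

Treat {Dara,Bao} as one block (2 orders) and {Hana,Ravi} as another (2 orders).
That leaves 5 units to arrange: 2 × 2 × 5! = 4 × 120 = 480.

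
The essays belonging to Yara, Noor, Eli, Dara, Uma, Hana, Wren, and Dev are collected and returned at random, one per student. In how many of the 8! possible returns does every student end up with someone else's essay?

This is the derangement count D_8: permutations of 8 items with no fixed point.
By inclusion–exclusion this is Σ_{j=0}^{8} (−1)^j C(8,j)·(8−j)!.
Computing: 40320 − 40320 + 20160 − 6720 + 1680 − 336 + 56 − 8 + 1 = 14833.

14833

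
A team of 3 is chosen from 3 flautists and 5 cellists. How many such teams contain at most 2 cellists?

46

Split by how many cellists are chosen (0 through 2).
Sum: C(5,0)·C(3,3) + C(5,1)·C(3,2) + C(5,2)·C(3,1) = 1 + 15 + 30 = 46.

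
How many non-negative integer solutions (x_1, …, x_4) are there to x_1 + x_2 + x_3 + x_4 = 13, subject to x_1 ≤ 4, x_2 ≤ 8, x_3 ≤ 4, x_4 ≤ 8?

Ignoring the caps, the number of non-negative solutions to x_1+…+x_4 = 13 is C(16,3) = 560.
Subtract solutions that violate a single cap (substitute x_i' = x_i − (cap_i+1)): x_1 ≥ 5 gives C(11,3) = 165; x_2 ≥ 9 gives C(7,3) = 35; x_3 ≥ 5 gives C(11,3) = 165; x_4 ≥ 9 gives C(7,3) = 35. Together 400.
Add back pairs where two caps are both exceeded: 0 + 20 + 0 + 0 + 0 + 0 = 20.
By inclusion–exclusion the count is 560 − 400 + 20 = 180.

180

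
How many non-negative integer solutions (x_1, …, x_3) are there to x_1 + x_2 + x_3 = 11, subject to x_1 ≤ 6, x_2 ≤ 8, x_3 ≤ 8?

51

Ignoring the caps, the number of non-negative solutions to x_1+…+x_3 = 11 is C(13,2) = 78.
Subtract solutions that violate a single cap (substitute x_i' = x_i − (cap_i+1)): x_1 ≥ 7 gives C(6,2) = 15; x_2 ≥ 9 gives C(4,2) = 6; x_3 ≥ 9 gives C(4,2) = 6. Together 27.
No two caps can be exceeded simultaneously, so the pair terms are all 0.
By inclusion–exclusion the count is 78 − 27 + 0 = 51.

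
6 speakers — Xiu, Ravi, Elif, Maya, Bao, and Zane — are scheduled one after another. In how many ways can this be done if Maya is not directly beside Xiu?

480

There are 6! = 720 arrangements in all. If Maya and Xiu are adjacent, merging them into one block gives 2·(5)! = 240 arrangements.
So 720 − 240 = 480 arrangements keep them apart.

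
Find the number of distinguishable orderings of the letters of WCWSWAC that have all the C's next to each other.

Treat the 2 copies of C as a single block. The multiset to arrange is then {CC, A, S, W, W, W}, 6 items in all.
That gives (6)!/(3!) = 120 arrangements.

120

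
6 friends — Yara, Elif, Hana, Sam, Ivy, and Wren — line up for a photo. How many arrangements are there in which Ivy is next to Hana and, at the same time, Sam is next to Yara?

96

Treat {Ivy,Hana} as one block (2 orders) and {Sam,Yara} as another (2 orders).
That leaves 4 units to arrange: 2 × 2 × 4! = 4 × 24 = 96.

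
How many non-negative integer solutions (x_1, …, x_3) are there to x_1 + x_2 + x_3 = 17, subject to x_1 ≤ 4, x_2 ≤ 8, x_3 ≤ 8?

10

Without the upper bounds there are C(19,2) = 171 ways to split 17 among 3 variables.
Subtract solutions that violate a single cap (substitute x_i' = x_i − (cap_i+1)): x_1 ≥ 5 gives C(14,2) = 91; x_2 ≥ 9 gives C(10,2) = 45; x_3 ≥ 9 gives C(10,2) = 45. Together 181.
Add back pairs where two caps are both exceeded: 10 + 10 + 0 = 20.
By inclusion–exclusion the count is 171 − 181 + 20 = 10.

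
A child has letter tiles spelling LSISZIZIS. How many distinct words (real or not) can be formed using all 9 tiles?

Letter multiplicities in LSISZIZIS: I×3, L×1, S×3, Z×2.
The number of distinct arrangements is 9!/(3!·3!·2!) = 362880/72 = 5040.

5040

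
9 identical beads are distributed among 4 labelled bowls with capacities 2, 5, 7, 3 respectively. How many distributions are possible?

67

Without the upper bounds there are C(12,3) = 220 ways to split 9 among 4 bowls.
Subtract solutions that violate a single cap (substitute x_i' = x_i − (cap_i+1)): x_1 ≥ 3 gives C(9,3) = 84; x_2 ≥ 6 gives C(6,3) = 20; x_3 ≥ 8 gives C(4,3) = 4; x_4 ≥ 4 gives C(8,3) = 56. Together 164.
Add back pairs where two caps are both exceeded: 1 + 0 + 10 + 0 + 0 + 0 = 11.
By inclusion–exclusion the count is 220 − 164 + 11 = 67.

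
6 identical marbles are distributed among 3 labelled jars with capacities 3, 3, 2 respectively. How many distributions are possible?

6

Without the upper bounds there are C(8,2) = 28 ways to split 6 among 3 jars.
Subtract solutions that violate a single cap (substitute x_i' = x_i − (cap_i+1)): x_1 ≥ 4 gives C(4,2) = 6; x_2 ≥ 4 gives C(4,2) = 6; x_3 ≥ 3 gives C(5,2) = 10. Together 22.
No two caps can be exceeded simultaneously, so the pair terms are all 0.
By inclusion–exclusion the count is 28 − 22 + 0 = 6.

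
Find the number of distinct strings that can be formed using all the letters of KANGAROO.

Letter multiplicities in KANGAROO: A×2, G×1, K×1, N×1, O×2, R×1.
The number of distinct arrangements is 8!/(2!·2!) = 40320/4 = 10080.

10080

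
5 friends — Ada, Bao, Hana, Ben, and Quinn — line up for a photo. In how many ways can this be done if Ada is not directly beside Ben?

Of the 5! = 120 arrangements, those with Ada and Ben adjacent number 2 × 4! = 48 (treat the pair as a block with 2 internal orders).
Complementary counting: 120 − 48 = 72.

72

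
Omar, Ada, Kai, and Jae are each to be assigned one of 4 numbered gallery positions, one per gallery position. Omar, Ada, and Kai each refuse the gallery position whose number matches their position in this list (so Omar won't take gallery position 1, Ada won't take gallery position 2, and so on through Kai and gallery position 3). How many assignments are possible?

11

Let Aᵢ (for i ∈ {1, 2, 3}) be the placements that put person i in their forbidden gallery position. Any j of these fix j positions, leaving (4−j)! ways to fill the rest, and there are C(3,j) ways to pick which j.
By inclusion–exclusion, the number of valid placements is Σ_{j=0}^{3} (−1)^j C(3,j)·(4−j)!.
Computing: 24 − 18 + 6 − 1 = 11.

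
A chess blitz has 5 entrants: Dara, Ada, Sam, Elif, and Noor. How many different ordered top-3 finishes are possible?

This is an ordered selection of 3 from 5: P(5,3).
That gives 5 × 4 × 3 = 60.

60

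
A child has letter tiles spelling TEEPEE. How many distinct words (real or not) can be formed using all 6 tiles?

TEEPEE has 6 letters with E appearing 4 times.
So there are 6! / (4!) = 30 distinguishable arrangements.

30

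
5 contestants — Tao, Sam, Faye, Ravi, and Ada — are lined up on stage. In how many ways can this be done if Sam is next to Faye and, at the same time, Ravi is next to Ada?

24

Treat {Sam,Faye} as one block (2 orders) and {Ravi,Ada} as another (2 orders).
That leaves 3 units to arrange: 2 × 2 × 3! = 4 × 6 = 24.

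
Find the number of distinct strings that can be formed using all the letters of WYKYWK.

90

The 6 letters of WYKYWK have repeats: K appearing twice, W appearing twice, and Y appearing twice.
So there are 6! / (2!·2!·2!) = 90 distinguishable arrangements.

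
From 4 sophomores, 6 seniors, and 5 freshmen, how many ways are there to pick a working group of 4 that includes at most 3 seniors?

Split by how many seniors are chosen (0 through 3).
Sum: C(6,0)·C(9,4) + C(6,1)·C(9,3) + C(6,2)·C(9,2) + C(6,3)·C(9,1) = 126 + 504 + 540 + 180 = 1350.

1350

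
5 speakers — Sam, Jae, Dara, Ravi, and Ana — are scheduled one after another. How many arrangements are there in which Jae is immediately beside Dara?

Glue Jae and Dara into one block (2 internal orders), leaving 4 units to arrange in a row.
That gives 2 × 4! = 2 × 24 = 48.

48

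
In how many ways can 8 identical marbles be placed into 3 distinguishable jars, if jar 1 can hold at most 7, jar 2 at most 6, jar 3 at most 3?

26

Ignoring the caps, the number of non-negative solutions to x_1+…+x_3 = 8 is C(10,2) = 45.
Subtract solutions that violate a single cap (substitute x_i' = x_i − (cap_i+1)): x_1 ≥ 8 gives C(2,2) = 1; x_2 ≥ 7 gives C(3,2) = 3; x_3 ≥ 4 gives C(6,2) = 15. Together 19.
No two caps can be exceeded simultaneously, so the pair terms are all 0.
By inclusion–exclusion the count is 45 − 19 + 0 = 26.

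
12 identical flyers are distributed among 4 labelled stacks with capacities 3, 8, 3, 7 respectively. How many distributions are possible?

Ignoring the caps, the number of non-negative solutions to x_1+…+x_4 = 12 is C(15,3) = 455.
Subtract solutions that violate a single cap (substitute x_i' = x_i − (cap_i+1)): x_1 ≥ 4 gives C(11,3) = 165; x_2 ≥ 9 gives C(6,3) = 20; x_3 ≥ 4 gives C(11,3) = 165; x_4 ≥ 8 gives C(7,3) = 35. Together 385.
Add back pairs where two caps are both exceeded: 0 + 35 + 1 + 0 + 0 + 1 = 37.
By inclusion–exclusion the count is 455 − 385 + 37 = 107.

107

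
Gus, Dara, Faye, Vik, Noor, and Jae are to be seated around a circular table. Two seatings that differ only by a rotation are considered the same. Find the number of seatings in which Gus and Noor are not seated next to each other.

Without the restriction there are (5)! = 120 seatings.
Seatings with Gus beside Noor: treat them as a block with 2 internal orders, giving 2 × (4)! = 48.
Subtracting, 120 − 48 = 72.

72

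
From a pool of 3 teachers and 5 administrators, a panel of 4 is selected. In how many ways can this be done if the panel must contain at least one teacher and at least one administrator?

Total 4-person selections from all 8: C(8,4) = 70.
Subtract selections that omit an entire group: no teachers → C(5,4) = 5; no administrators → C(3,4) = 0.
Both groups omitted at once is impossible, so 70 − 5 = 65.

65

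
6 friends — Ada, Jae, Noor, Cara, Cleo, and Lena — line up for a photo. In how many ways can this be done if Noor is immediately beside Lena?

240

Place the 4 others and the Noor-Lena pair as 5 objects in a line; the pair has 2 internal arrangements.
That gives 2 × 5! = 2 × 120 = 240.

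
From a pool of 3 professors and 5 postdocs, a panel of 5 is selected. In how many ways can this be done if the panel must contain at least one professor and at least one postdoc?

With no constraint there are C(8,5) = 56 possible selections.
Selections missing a whole group: no professors → C(5,5) = 1; no postdocs → C(3,5) = 0.
Both groups omitted at once is impossible, so 56 − 1 = 55.

55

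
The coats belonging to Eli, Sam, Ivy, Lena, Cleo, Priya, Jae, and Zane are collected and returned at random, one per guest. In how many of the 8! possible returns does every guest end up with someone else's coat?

This is the derangement count D_8: permutations of 8 items with no fixed point.
By inclusion–exclusion this is Σ_{j=0}^{8} (−1)^j C(8,j)·(8−j)!.
Computing: 40320 − 40320 + 20160 − 6720 + 1680 − 336 + 56 − 8 + 1 = 14833.

14833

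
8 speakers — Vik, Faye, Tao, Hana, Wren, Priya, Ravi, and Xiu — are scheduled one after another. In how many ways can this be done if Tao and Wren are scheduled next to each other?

10080

Glue Tao and Wren into one block (2 internal orders), leaving 7 units to arrange in a row.
So the count is 2·(7)! = 10080.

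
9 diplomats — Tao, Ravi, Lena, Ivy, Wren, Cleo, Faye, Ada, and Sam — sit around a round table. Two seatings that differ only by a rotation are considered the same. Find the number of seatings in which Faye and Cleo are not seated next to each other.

All circular seatings of 9 people number (8)! = 40320.
Seatings with Faye beside Cleo: treat them as a block with 2 internal orders, giving 2 × (7)! = 10080.
Subtracting, 40320 − 10080 = 30240.

30240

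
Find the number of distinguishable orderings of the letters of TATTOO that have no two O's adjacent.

There are 6!/(3!·2!) = 60 arrangements of TATTOO in total.
If the two O's are adjacent, glue them into one block, leaving 5 items to arrange: (5)!/(3!) = 20 ways.
Subtracting, 60 − 20 = 40 arrangements keep the O's apart.

40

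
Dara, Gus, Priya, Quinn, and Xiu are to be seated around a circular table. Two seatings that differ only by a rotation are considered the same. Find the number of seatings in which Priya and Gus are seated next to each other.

12

Glue Priya and Gus into a block (2 internal orders). Seating 4 units around a circle gives (3)! arrangements.
So 2 × (3)! = 2 × 6 = 12.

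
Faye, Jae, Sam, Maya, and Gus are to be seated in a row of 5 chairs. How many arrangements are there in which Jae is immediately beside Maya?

48

Treat {Jae, Maya} as a single unit. There are 4 units to order, and the pair itself can be ordered 2 ways.
So the count is 2·(4)! = 48.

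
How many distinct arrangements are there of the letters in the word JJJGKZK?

420

JJJGKZK has 7 letters with J appearing 3 times and K appearing twice.
Dividing 7! = 5040 by 3!·2! = 12 for the repeated letters gives 420.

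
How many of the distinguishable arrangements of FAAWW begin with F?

Fix F in the first position and arrange the remaining 4 letters.
Those 4 letters have A appearing twice and W appearing twice, giving (4)!/(2!·2!) = 6.

6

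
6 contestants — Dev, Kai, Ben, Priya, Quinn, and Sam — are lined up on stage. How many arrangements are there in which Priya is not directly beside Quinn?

There are 6! = 720 arrangements in all. If Priya and Quinn are adjacent, merging them into one block gives 2·(5)! = 240 arrangements.
So 720 − 240 = 480 arrangements keep them apart.

480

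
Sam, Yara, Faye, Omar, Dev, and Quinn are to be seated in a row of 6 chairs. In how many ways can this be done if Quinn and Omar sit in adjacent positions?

240

Place the 4 others and the Quinn-Omar pair as 5 objects in a line; the pair has 2 internal arrangements.
That gives 2 × 5! = 2 × 120 = 240.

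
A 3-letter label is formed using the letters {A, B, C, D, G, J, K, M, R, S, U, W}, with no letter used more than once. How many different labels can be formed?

1320

This is a permutation of 3 out of 12: P(12,3) = 12!/9!.
12 × 11 × 10 = 1320.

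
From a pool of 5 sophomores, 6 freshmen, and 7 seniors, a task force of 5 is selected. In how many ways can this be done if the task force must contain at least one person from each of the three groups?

Unrestricted: C(18,5) = 8568 ways to pick any 5 of the 18.
Subtract selections that omit an entire group: no sophomores → C(13,5) = 1287; no freshmen → C(12,5) = 792; no seniors → C(11,5) = 462.
Add back selections omitting two groups (i.e. drawn from a single group): C(5,5) + C(6,5) + C(7,5) = 28.
By inclusion–exclusion: 8568 − 2541 + 28 = 6055.

6055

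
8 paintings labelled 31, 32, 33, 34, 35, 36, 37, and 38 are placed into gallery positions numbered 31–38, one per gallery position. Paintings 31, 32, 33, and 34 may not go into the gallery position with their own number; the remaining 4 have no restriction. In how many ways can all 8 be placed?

Let Aᵢ (for 31 ≤ i ≤ 34) be the placements that put painting i in its forbidden gallery position. Any j of these fix j positions, leaving (8−j)! ways to fill the rest, and there are C(4,j) ways to pick which j.
By inclusion–exclusion, the number of valid placements is Σ_{j=0}^{4} (−1)^j C(4,j)·(8−j)!.
Computing: 40320 − 20160 + 4320 − 480 + 24 = 24024.

24024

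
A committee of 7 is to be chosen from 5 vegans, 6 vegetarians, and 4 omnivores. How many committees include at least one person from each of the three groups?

5949

With no constraint there are C(15,7) = 6435 possible selections.
Selections missing a whole group: no vegans → C(10,7) = 120; no vegetarians → C(9,7) = 36; no omnivores → C(11,7) = 330.
Add back selections omitting two groups (i.e. drawn from a single group): C(5,7) + C(6,7) + C(4,7) = 0.
By inclusion–exclusion: 6435 − 486 + 0 = 5949.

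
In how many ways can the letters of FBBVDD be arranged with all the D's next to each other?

Treat the 2 copies of D as a single block. The multiset to arrange is then {DD, B, B, F, V}, 5 items in all.
That gives (5)!/(2!) = 60 arrangements.

60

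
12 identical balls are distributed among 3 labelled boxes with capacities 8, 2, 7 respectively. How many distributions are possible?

15

Without the upper bounds there are C(14,2) = 91 ways to split 12 among 3 boxes.
Subtract solutions that violate a single cap (substitute x_i' = x_i − (cap_i+1)): x_1 ≥ 9 gives C(5,2) = 10; x_2 ≥ 3 gives C(11,2) = 55; x_3 ≥ 8 gives C(6,2) = 15. Together 80.
Add back pairs where two caps are both exceeded: 1 + 0 + 3 = 4.
By inclusion–exclusion the count is 91 − 80 + 4 = 15.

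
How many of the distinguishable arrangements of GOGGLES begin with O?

120

With the first slot taken by O, it remains to arrange the other 6 letters (GGGLES).
Those 6 letters have G appearing 3 times, giving (6)!/(3!) = 120.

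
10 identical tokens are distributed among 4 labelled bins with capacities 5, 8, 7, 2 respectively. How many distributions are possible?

Without the upper bounds there are C(13,3) = 286 ways to split 10 among 4 bins.
Subtract solutions that violate a single cap (substitute x_i' = x_i − (cap_i+1)): x_1 ≥ 6 gives C(7,3) = 35; x_2 ≥ 9 gives C(4,3) = 4; x_3 ≥ 8 gives C(5,3) = 10; x_4 ≥ 3 gives C(10,3) = 120. Together 169.
Add back pairs where two caps are both exceeded: 0 + 0 + 4 + 0 + 0 + 0 = 4.
By inclusion–exclusion the count is 286 − 169 + 4 = 121.

121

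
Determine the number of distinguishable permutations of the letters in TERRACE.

1260

The 7 letters of TERRACE have repeats: E appearing twice and R appearing twice.
The number of distinct arrangements is 7!/(2!·2!) = 5040/4 = 1260.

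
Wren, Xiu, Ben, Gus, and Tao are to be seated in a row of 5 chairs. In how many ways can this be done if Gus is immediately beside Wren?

Treat {Gus, Wren} as a single unit. There are 4 units to order, and the pair itself can be ordered 2 ways.
That gives 2 × 4! = 2 × 24 = 48.

48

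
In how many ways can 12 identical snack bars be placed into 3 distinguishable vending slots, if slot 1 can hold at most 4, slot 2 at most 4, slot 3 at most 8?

Ignoring the caps, the number of non-negative solutions to x_1+…+x_3 = 12 is C(14,2) = 91.
Subtract solutions that violate a single cap (substitute x_i' = x_i − (cap_i+1)): x_1 ≥ 5 gives C(9,2) = 36; x_2 ≥ 5 gives C(9,2) = 36; x_3 ≥ 9 gives C(5,2) = 10. Together 82.
Add back pairs where two caps are both exceeded: 6 + 0 + 0 = 6.
By inclusion–exclusion the count is 91 − 82 + 6 = 15.

15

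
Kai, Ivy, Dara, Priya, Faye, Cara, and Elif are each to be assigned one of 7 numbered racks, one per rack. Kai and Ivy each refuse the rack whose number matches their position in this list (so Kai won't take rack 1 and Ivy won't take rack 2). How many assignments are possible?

Let Aᵢ (for i ∈ {1, 2}) be the placements that put person i in their forbidden rack. Any j of these fix j positions, leaving (7−j)! ways to fill the rest, and there are C(2,j) ways to pick which j.
By inclusion–exclusion, the number of valid placements is Σ_{j=0}^{2} (−1)^j C(2,j)·(7−j)!.
Computing: 5040 − 1440 + 120 = 3720.

3720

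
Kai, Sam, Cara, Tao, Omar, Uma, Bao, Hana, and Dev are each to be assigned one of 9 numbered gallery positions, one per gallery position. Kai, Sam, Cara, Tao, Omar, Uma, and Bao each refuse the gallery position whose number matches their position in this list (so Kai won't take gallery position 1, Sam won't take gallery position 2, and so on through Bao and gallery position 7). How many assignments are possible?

Let Aᵢ (for 1 ≤ i ≤ 7) be the placements that put person i in their forbidden gallery position. Any j of these fix j positions, leaving (9−j)! ways to fill the rest, and there are C(7,j) ways to pick which j.
By inclusion–exclusion, the number of valid placements is Σ_{j=0}^{7} (−1)^j C(7,j)·(9−j)!.
Computing: 362880 − 282240 + 105840 − 25200 + 4200 − 504 + 42 − 2 = 165016.

165016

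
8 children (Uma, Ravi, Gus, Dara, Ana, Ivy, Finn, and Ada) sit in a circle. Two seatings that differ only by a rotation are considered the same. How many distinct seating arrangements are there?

5040

Fix one person's seat to break rotational symmetry; the remaining 7 people can be arranged in (7)! = 5040 ways.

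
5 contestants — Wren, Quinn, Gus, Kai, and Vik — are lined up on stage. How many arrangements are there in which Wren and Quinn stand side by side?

48

Treat {Wren, Quinn} as a single unit. There are 4 units to order, and the pair itself can be ordered 2 ways.
That gives 2 × 4! = 2 × 24 = 48.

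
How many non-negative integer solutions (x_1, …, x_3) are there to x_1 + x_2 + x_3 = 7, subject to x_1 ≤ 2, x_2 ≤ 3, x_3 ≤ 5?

9

By stars and bars, unrestricted non-negative solutions to x_1+…+x_3 = 7 number C(7+2,2) = 36.
Subtract solutions that violate a single cap (substitute x_i' = x_i − (cap_i+1)): x_1 ≥ 3 gives C(6,2) = 15; x_2 ≥ 4 gives C(5,2) = 10; x_3 ≥ 6 gives C(3,2) = 3. Together 28.
Add back pairs where two caps are both exceeded: 1 + 0 + 0 = 1.
By inclusion–exclusion the count is 36 − 28 + 1 = 9.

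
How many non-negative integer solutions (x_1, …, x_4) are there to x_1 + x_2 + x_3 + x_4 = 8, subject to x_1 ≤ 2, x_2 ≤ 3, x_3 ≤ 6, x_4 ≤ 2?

32

Ignoring the caps, the number of non-negative solutions to x_1+…+x_4 = 8 is C(11,3) = 165.
Subtract solutions that violate a single cap (substitute x_i' = x_i − (cap_i+1)): x_1 ≥ 3 gives C(8,3) = 56; x_2 ≥ 4 gives C(7,3) = 35; x_3 ≥ 7 gives C(4,3) = 4; x_4 ≥ 3 gives C(8,3) = 56. Together 151.
Add back pairs where two caps are both exceeded: 4 + 0 + 10 + 0 + 4 + 0 = 18.
By inclusion–exclusion the count is 165 − 151 + 18 = 32.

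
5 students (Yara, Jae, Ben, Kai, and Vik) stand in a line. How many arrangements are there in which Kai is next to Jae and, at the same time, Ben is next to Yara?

24

Treat {Kai,Jae} as one block (2 orders) and {Ben,Yara} as another (2 orders).
That leaves 3 units to arrange: 2 × 2 × 3! = 4 × 6 = 24.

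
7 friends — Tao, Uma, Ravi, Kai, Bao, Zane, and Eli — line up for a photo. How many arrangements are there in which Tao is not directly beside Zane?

There are 7! = 5040 arrangements in all. If Tao and Zane are adjacent, merging them into one block gives 2·(6)! = 1440 arrangements.
Complementary counting: 5040 − 1440 = 3600.

3600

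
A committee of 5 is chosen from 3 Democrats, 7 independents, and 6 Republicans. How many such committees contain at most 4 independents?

Split by how many independents are chosen (0 through 4).
Sum: C(7,0)·C(9,5) + C(7,1)·C(9,4) + C(7,2)·C(9,3) + C(7,3)·C(9,2) + C(7,4)·C(9,1) = 126 + 882 + 1764 + 1260 + 315 = 4347.

4347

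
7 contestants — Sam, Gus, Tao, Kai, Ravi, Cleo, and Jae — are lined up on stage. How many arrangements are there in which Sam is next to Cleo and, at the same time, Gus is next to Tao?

480

Treat {Sam,Cleo} as one block (2 orders) and {Gus,Tao} as another (2 orders).
That leaves 5 units to arrange: 2 × 2 × 5! = 4 × 120 = 480.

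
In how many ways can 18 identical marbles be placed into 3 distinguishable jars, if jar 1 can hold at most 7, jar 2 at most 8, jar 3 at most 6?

Without the upper bounds there are C(20,2) = 190 ways to split 18 among 3 jars.
Subtract solutions that violate a single cap (substitute x_i' = x_i − (cap_i+1)): x_1 ≥ 8 gives C(12,2) = 66; x_2 ≥ 9 gives C(11,2) = 55; x_3 ≥ 7 gives C(13,2) = 78. Together 199.
Add back pairs where two caps are both exceeded: 3 + 10 + 6 = 19.
By inclusion–exclusion the count is 190 − 199 + 19 = 10.

10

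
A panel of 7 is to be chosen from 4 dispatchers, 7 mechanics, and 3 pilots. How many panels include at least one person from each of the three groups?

With no constraint there are C(14,7) = 3432 possible selections.
Subtract selections that omit an entire group: no dispatchers → C(10,7) = 120; no mechanics → C(7,7) = 1; no pilots → C(11,7) = 330.
Add back selections omitting two groups (i.e. drawn from a single group): C(4,7) + C(7,7) + C(3,7) = 1.
By inclusion–exclusion: 3432 − 451 + 1 = 2982.

2982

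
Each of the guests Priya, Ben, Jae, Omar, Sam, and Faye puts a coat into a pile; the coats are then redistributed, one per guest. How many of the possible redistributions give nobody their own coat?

This is the derangement count D_6: permutations of 6 items with no fixed point.
By inclusion–exclusion this is Σ_{j=0}^{6} (−1)^j C(6,j)·(6−j)!.
Computing: 720 − 720 + 360 − 120 + 30 − 6 + 1 = 265.

265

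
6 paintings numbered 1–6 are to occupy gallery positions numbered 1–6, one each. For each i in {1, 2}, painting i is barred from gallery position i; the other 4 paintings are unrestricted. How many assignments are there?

Let Aᵢ (for i ∈ {1, 2}) be the placements that put painting i in its forbidden gallery position. Any j of these fix j positions, leaving (6−j)! ways to fill the rest, and there are C(2,j) ways to pick which j.
By inclusion–exclusion, the number of valid placements is Σ_{j=0}^{2} (−1)^j C(2,j)·(6−j)!.
Computing: 720 − 240 + 24 = 504.

504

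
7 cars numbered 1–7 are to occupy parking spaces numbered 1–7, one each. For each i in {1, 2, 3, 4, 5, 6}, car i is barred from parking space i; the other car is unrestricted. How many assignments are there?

2119

Let Aᵢ (for 1 ≤ i ≤ 6) be the placements that put car i in its forbidden parking space. Any j of these fix j positions, leaving (7−j)! ways to fill the rest, and there are C(6,j) ways to pick which j.
By inclusion–exclusion, the number of valid placements is Σ_{j=0}^{6} (−1)^j C(6,j)·(7−j)!.
Computing: 5040 − 4320 + 1800 − 480 + 90 − 12 + 1 = 2119.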